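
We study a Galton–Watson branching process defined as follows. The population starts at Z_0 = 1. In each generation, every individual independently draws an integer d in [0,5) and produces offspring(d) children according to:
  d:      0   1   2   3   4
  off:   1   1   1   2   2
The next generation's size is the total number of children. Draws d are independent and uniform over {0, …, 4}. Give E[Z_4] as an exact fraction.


2401/625

Outcome values over d=0..4: [1, 1, 1, 2, 2]
Σy = 7, Σy² = 11, M = 5
μ = 7/5 = 7/5,  σ² = 11/5 − (7/5)² = 6/25
E[Z_0] = 1
E[Z_1] = 7/5·E[Z_0] = 7/5
E[Z_2] = 7/5·E[Z_1] = 49/25
E[Z_3] = 7/5·E[Z_2] = 343/125
E[Z_4] = 7/5·E[Z_3] = 2401/625


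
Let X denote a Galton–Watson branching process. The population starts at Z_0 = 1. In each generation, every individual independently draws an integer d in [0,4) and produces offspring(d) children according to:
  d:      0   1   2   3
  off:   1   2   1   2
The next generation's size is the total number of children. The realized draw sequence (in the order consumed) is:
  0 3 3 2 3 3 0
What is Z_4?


5

gen 0: Z_0=1, draws=[0], offspring=[1], Z_1=1
gen 1: Z_1=1, draws=[3], offspring=[2], Z_2=2
gen 2: Z_2=2, draws=[3, 2], offspring=[2, 1], Z_3=3
gen 3: Z_3=3, draws=[3, 3, 0], offspring=[2, 2, 1], Z_4=5


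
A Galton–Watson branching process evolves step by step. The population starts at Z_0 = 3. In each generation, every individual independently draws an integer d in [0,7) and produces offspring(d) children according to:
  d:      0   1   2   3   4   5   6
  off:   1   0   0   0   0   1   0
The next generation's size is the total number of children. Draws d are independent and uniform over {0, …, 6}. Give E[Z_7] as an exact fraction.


Outcome values over d=0..6: [1, 0, 0, 0, 0, 1, 0]
Σy = 2, Σy² = 2, M = 7
μ = 2/7 = 2/7,  σ² = 2/7 − (2/7)² = 10/49
E[Z_0] = 3
E[Z_1] = 2/7·E[Z_0] = 6/7
E[Z_2] = 2/7·E[Z_1] = 12/49
E[Z_3] = 2/7·E[Z_2] = 24/343
E[Z_4] = 2/7·E[Z_3] = 48/2401
E[Z_5] = 2/7·E[Z_4] = 96/16807
E[Z_6] = 2/7·E[Z_5] = 192/117649
E[Z_7] = 2/7·E[Z_6] = 384/823543

384/823543


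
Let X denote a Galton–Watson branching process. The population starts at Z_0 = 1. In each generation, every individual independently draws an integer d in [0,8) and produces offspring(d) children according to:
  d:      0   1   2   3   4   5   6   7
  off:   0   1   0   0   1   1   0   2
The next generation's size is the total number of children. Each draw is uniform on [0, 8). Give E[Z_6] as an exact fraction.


15625/262144

Outcome values over d=0..7: [0, 1, 0, 0, 1, 1, 0, 2]
Σy = 5, Σy² = 7, M = 8
μ = 5/8 = 5/8,  σ² = 7/8 − (5/8)² = 31/64
E[Z_0] = 1
E[Z_1] = 5/8·E[Z_0] = 5/8
E[Z_2] = 5/8·E[Z_1] = 25/64
E[Z_3] = 5/8·E[Z_2] = 125/512
E[Z_4] = 5/8·E[Z_3] = 625/4096
E[Z_5] = 5/8·E[Z_4] = 3125/32768
E[Z_6] = 5/8·E[Z_5] = 15625/262144


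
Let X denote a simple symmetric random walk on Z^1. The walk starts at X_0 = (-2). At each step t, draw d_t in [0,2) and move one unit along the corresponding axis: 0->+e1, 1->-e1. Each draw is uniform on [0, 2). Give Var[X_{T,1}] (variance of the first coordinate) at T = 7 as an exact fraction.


Outcome values over d=0..1: [1, -1]
Σy = 0, Σy² = 2, M = 2
μ = 0/2 = 0,  σ² = 2/2 − (0)² = 1
Independent increments: Var[X_7] = 7·σ² = 7·(1) = 7

7


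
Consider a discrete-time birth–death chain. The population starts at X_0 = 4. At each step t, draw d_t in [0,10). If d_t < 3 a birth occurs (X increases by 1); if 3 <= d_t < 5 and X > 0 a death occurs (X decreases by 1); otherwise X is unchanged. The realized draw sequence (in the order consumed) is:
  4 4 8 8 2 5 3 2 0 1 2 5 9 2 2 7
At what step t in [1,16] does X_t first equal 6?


11

t=0: X=4, d=4 → death, X_1=3
t=1: X=3, d=4 → death, X_2=2
t=2: X=2, d=8 → hold, X_3=2
t=3: X=2, d=8 → hold, X_4=2
t=4: X=2, d=2 → birth, X_5=3
t=5: X=3, d=5 → hold, X_6=3
t=6: X=3, d=3 → death, X_7=2
t=7: X=2, d=2 → birth, X_8=3
t=8: X=3, d=0 → birth, X_9=4
t=9: X=4, d=1 → birth, X_10=5
t=10: X=5, d=2 → birth, X_11=6
t=11: X=6, d=5 → hold, X_12=6
t=12: X=6, d=9 → hold, X_13=6
t=13: X=6, d=2 → birth, X_14=7
t=14: X=7, d=2 → birth, X_15=8
t=15: X=8, d=7 → hold, X_16=8


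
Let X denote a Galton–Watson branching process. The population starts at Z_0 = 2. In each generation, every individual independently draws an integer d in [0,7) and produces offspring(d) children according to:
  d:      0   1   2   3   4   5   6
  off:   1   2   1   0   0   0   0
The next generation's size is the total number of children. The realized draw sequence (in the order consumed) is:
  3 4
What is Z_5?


gen 0: Z_0=2, draws=[3, 4], offspring=[0, 0], Z_1=0
gen 1: Z_1=0, draws=[], offspring=[], Z_2=0
gen 2: Z_2=0, draws=[], offspring=[], Z_3=0
gen 3: Z_3=0, draws=[], offspring=[], Z_4=0
gen 4: Z_4=0, draws=[], offspring=[], Z_5=0

0


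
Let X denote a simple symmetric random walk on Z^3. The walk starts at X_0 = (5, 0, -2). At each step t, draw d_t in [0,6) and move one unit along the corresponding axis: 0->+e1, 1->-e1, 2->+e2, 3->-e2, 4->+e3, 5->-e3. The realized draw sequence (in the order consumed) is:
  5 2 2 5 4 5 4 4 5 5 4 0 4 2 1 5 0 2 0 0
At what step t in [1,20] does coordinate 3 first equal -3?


t=0: X=(5, 0, -2), d=5 → -e3, X_1=(5, 0, -3)
t=1: X=(5, 0, -3), d=2 → +e2, X_2=(5, 1, -3)
t=2: X=(5, 1, -3), d=2 → +e2, X_3=(5, 2, -3)
t=3: X=(5, 2, -3), d=5 → -e3, X_4=(5, 2, -4)
t=4: X=(5, 2, -4), d=4 → +e3, X_5=(5, 2, -3)
t=5: X=(5, 2, -3), d=5 → -e3, X_6=(5, 2, -4)
t=6: X=(5, 2, -4), d=4 → +e3, X_7=(5, 2, -3)
t=7: X=(5, 2, -3), d=4 → +e3, X_8=(5, 2, -2)
t=8: X=(5, 2, -2), d=5 → -e3, X_9=(5, 2, -3)
t=9: X=(5, 2, -3), d=5 → -e3, X_10=(5, 2, -4)
t=10: X=(5, 2, -4), d=4 → +e3, X_11=(5, 2, -3)
t=11: X=(5, 2, -3), d=0 → +e1, X_12=(6, 2, -3)
t=12: X=(6, 2, -3), d=4 → +e3, X_13=(6, 2, -2)
t=13: X=(6, 2, -2), d=2 → +e2, X_14=(6, 3, -2)
t=14: X=(6, 3, -2), d=1 → -e1, X_15=(5, 3, -2)
t=15: X=(5, 3, -2), d=5 → -e3, X_16=(5, 3, -3)
t=16: X=(5, 3, -3), d=0 → +e1, X_17=(6, 3, -3)
t=17: X=(6, 3, -3), d=2 → +e2, X_18=(6, 4, -3)
t=18: X=(6, 4, -3), d=0 → +e1, X_19=(7, 4, -3)
t=19: X=(7, 4, -3), d=0 → +e1, X_20=(8, 4, -3)

1


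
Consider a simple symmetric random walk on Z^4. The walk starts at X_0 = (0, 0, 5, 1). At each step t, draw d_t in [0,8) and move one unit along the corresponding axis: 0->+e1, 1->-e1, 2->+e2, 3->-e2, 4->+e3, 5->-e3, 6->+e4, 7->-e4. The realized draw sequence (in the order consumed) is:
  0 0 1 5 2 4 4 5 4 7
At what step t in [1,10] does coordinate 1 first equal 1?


1

t=0: X=(0, 0, 5, 1), d=0 → +e1, X_1=(1, 0, 5, 1)
t=1: X=(1, 0, 5, 1), d=0 → +e1, X_2=(2, 0, 5, 1)
t=2: X=(2, 0, 5, 1), d=1 → -e1, X_3=(1, 0, 5, 1)
t=3: X=(1, 0, 5, 1), d=5 → -e3, X_4=(1, 0, 4, 1)
t=4: X=(1, 0, 4, 1), d=2 → +e2, X_5=(1, 1, 4, 1)
t=5: X=(1, 1, 4, 1), d=4 → +e3, X_6=(1, 1, 5, 1)
t=6: X=(1, 1, 5, 1), d=4 → +e3, X_7=(1, 1, 6, 1)
t=7: X=(1, 1, 6, 1), d=5 → -e3, X_8=(1, 1, 5, 1)
t=8: X=(1, 1, 5, 1), d=4 → +e3, X_9=(1, 1, 6, 1)
t=9: X=(1, 1, 6, 1), d=7 → -e4, X_10=(1, 1, 6, 0)


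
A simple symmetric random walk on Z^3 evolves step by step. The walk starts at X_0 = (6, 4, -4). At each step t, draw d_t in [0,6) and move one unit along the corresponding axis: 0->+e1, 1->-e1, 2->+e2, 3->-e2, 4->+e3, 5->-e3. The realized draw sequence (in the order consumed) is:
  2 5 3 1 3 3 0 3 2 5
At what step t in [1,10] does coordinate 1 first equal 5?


t=0: X=(6, 4, -4), d=2 → +e2, X_1=(6, 5, -4)
t=1: X=(6, 5, -4), d=5 → -e3, X_2=(6, 5, -5)
t=2: X=(6, 5, -5), d=3 → -e2, X_3=(6, 4, -5)
t=3: X=(6, 4, -5), d=1 → -e1, X_4=(5, 4, -5)
t=4: X=(5, 4, -5), d=3 → -e2, X_5=(5, 3, -5)
t=5: X=(5, 3, -5), d=3 → -e2, X_6=(5, 2, -5)
t=6: X=(5, 2, -5), d=0 → +e1, X_7=(6, 2, -5)
t=7: X=(6, 2, -5), d=3 → -e2, X_8=(6, 1, -5)
t=8: X=(6, 1, -5), d=2 → +e2, X_9=(6, 2, -5)
t=9: X=(6, 2, -5), d=5 → -e3, X_10=(6, 2, -6)

4


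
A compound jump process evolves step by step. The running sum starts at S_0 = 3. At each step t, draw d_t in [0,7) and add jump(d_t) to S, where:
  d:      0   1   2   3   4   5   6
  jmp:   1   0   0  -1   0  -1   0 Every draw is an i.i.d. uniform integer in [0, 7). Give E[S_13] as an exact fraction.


Outcome values over d=0..6: [1, 0, 0, -1, 0, -1, 0]
Σy = -1, Σy² = 3, M = 7
μ = -1/7 = -1/7,  σ² = 3/7 − (-1/7)² = 20/49
E[S_13] = 3 + 13·(-1/7) = 8/7

8/7


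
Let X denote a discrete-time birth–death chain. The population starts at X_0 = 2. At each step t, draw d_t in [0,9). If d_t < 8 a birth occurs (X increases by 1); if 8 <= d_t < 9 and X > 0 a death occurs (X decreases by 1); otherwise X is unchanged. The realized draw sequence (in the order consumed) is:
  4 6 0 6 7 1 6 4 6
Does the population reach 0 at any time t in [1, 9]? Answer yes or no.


t=0: X=2, d=4 → birth, X_1=3
t=1: X=3, d=6 → birth, X_2=4
t=2: X=4, d=0 → birth, X_3=5
t=3: X=5, d=6 → birth, X_4=6
t=4: X=6, d=7 → birth, X_5=7
t=5: X=7, d=1 → birth, X_6=8
t=6: X=8, d=6 → birth, X_7=9
t=7: X=9, d=4 → birth, X_8=10
t=8: X=10, d=6 → birth, X_9=11

no


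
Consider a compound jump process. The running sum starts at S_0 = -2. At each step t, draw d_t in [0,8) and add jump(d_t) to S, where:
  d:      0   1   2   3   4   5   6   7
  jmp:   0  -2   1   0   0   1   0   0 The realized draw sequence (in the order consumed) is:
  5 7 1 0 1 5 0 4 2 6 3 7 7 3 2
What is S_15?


-2

t=0: S=-2, d=5, jump=1, S_1=-1
t=1: S=-1, d=7, jump=0, S_2=-1
t=2: S=-1, d=1, jump=-2, S_3=-3
t=3: S=-3, d=0, jump=0, S_4=-3
t=4: S=-3, d=1, jump=-2, S_5=-5
t=5: S=-5, d=5, jump=1, S_6=-4
t=6: S=-4, d=0, jump=0, S_7=-4
t=7: S=-4, d=4, jump=0, S_8=-4
t=8: S=-4, d=2, jump=1, S_9=-3
t=9: S=-3, d=6, jump=0, S_10=-3
t=10: S=-3, d=3, jump=0, S_11=-3
t=11: S=-3, d=7, jump=0, S_12=-3
t=12: S=-3, d=7, jump=0, S_13=-3
t=13: S=-3, d=3, jump=0, S_14=-3
t=14: S=-3, d=2, jump=1, S_15=-2


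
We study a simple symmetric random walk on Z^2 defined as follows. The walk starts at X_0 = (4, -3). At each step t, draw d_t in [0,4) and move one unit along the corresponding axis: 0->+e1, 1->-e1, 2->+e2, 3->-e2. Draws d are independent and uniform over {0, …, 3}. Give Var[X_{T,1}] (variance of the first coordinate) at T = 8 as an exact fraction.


Outcome values over d=0..3: [1, -1, 0, 0]
Σy = 0, Σy² = 2, M = 4
μ = 0/4 = 0,  σ² = 2/4 − (0)² = 1/2
Independent increments: Var[X_8] = 8·σ² = 8·(1/2) = 4

4


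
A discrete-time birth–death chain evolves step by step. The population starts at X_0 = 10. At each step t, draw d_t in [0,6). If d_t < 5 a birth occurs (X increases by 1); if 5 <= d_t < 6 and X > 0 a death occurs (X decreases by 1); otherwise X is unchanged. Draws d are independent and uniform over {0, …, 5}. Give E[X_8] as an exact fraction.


46/3

X can drop by at most 1 per step and X_0 = 10 > T = 8, so X_t >= 10 − t >= 2 > 0 for every t <= 8: the floor at 0 (the 'and X > 0' condition) never binds. Hence X_8 = X_0 + Σ_{t<8} Y_t with i.i.d. increments Y_t = y(d_t) ∈ {+1, −1, 0}.
Outcome values over d=0..5: [1, 1, 1, 1, 1, -1]
Σy = 4, Σy² = 6, M = 6
μ = 4/6 = 2/3,  σ² = 6/6 − (2/3)² = 5/9
E[X_8] = 10 + 8·(2/3) = 46/3


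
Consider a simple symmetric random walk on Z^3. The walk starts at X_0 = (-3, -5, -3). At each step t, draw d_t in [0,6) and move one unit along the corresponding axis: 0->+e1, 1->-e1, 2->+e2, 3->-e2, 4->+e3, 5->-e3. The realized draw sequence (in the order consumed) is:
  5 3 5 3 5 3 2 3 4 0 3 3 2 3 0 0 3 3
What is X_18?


(0, -12, -5)

t=0: X=(-3, -5, -3), d=5 → -e3, X_1=(-3, -5, -4)
t=1: X=(-3, -5, -4), d=3 → -e2, X_2=(-3, -6, -4)
t=2: X=(-3, -6, -4), d=5 → -e3, X_3=(-3, -6, -5)
t=3: X=(-3, -6, -5), d=3 → -e2, X_4=(-3, -7, -5)
t=4: X=(-3, -7, -5), d=5 → -e3, X_5=(-3, -7, -6)
t=5: X=(-3, -7, -6), d=3 → -e2, X_6=(-3, -8, -6)
t=6: X=(-3, -8, -6), d=2 → +e2, X_7=(-3, -7, -6)
t=7: X=(-3, -7, -6), d=3 → -e2, X_8=(-3, -8, -6)
t=8: X=(-3, -8, -6), d=4 → +e3, X_9=(-3, -8, -5)
t=9: X=(-3, -8, -5), d=0 → +e1, X_10=(-2, -8, -5)
t=10: X=(-2, -8, -5), d=3 → -e2, X_11=(-2, -9, -5)
t=11: X=(-2, -9, -5), d=3 → -e2, X_12=(-2, -10, -5)
t=12: X=(-2, -10, -5), d=2 → +e2, X_13=(-2, -9, -5)
t=13: X=(-2, -9, -5), d=3 → -e2, X_14=(-2, -10, -5)
t=14: X=(-2, -10, -5), d=0 → +e1, X_15=(-1, -10, -5)
t=15: X=(-1, -10, -5), d=0 → +e1, X_16=(0, -10, -5)
t=16: X=(0, -10, -5), d=3 → -e2, X_17=(0, -11, -5)
t=17: X=(0, -11, -5), d=3 → -e2, X_18=(0, -12, -5)


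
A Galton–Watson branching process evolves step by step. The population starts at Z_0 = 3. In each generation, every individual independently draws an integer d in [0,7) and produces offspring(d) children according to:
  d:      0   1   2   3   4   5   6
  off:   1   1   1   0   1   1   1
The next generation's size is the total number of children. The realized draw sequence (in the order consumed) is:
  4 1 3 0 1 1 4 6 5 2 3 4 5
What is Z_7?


gen 0: Z_0=3, draws=[4, 1, 3], offspring=[1, 1, 0], Z_1=2
gen 1: Z_1=2, draws=[0, 1], offspring=[1, 1], Z_2=2
gen 2: Z_2=2, draws=[1, 4], offspring=[1, 1], Z_3=2
gen 3: Z_3=2, draws=[6, 5], offspring=[1, 1], Z_4=2
gen 4: Z_4=2, draws=[2, 3], offspring=[1, 0], Z_5=1
gen 5: Z_5=1, draws=[4], offspring=[1], Z_6=1
gen 6: Z_6=1, draws=[5], offspring=[1], Z_7=1

1


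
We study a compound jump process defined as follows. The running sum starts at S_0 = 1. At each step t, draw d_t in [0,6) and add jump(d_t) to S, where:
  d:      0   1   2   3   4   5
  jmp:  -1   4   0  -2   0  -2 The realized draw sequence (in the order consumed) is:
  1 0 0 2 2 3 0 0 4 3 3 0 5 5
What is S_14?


t=0: S=1, d=1, jump=4, S_1=5
t=1: S=5, d=0, jump=-1, S_2=4
t=2: S=4, d=0, jump=-1, S_3=3
t=3: S=3, d=2, jump=0, S_4=3
t=4: S=3, d=2, jump=0, S_5=3
t=5: S=3, d=3, jump=-2, S_6=1
t=6: S=1, d=0, jump=-1, S_7=0
t=7: S=0, d=0, jump=-1, S_8=-1
t=8: S=-1, d=4, jump=0, S_9=-1
t=9: S=-1, d=3, jump=-2, S_10=-3
t=10: S=-3, d=3, jump=-2, S_11=-5
t=11: S=-5, d=0, jump=-1, S_12=-6
t=12: S=-6, d=5, jump=-2, S_13=-8
t=13: S=-8, d=5, jump=-2, S_14=-10

-10


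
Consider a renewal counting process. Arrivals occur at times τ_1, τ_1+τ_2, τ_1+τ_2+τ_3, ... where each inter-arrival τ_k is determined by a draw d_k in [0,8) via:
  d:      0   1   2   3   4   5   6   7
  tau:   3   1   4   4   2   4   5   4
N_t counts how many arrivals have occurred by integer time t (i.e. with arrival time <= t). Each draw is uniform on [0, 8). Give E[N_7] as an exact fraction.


Inter-arrival values over d=0..7: [3, 1, 4, 4, 2, 4, 5, 4]
Each d has probability 1/8, so the pmf of τ is: f(1) = 1/8, f(2) = 1/8, f(3) = 1/8, f(4) = 1/2, f(5) = 1/8
Renewal equation for m(n) = E[N_n]: condition on τ_1 = k (if k <= n, one arrival plus a fresh copy on the remaining n−k steps): m(n) = F(n) + Σ_{k<=n} f(k)·m(n−k), where F(n) = P(τ <= n) and m(0) = 0
m(1) = F(1) = 1/8
m(2) = F(2) + f(1)·m(1) = 1/4 + 1/8·1/8 = 17/64
m(3) = F(3) + f(1)·m(2) + f(2)·m(1) = 3/8 + 1/8·17/64 + 1/8·1/8 = 217/512
m(4) = F(4) + f(1)·m(3) + f(2)·m(2) + f(3)·m(1) = 7/8 + 1/8·217/512 + 1/8·17/64 + 1/8·1/8 = 4001/4096
m(5) = F(5) + f(1)·m(4) + f(2)·m(3) + f(3)·m(2) + f(4)·m(1) = 1 + 1/8·4001/4096 + 1/8·217/512 + 1/8·17/64 + 1/2·1/8 = 41641/32768
m(6) = F(6) + f(1)·m(5) + f(2)·m(4) + f(3)·m(3) + f(4)·m(2) + f(5)·m(1) = 1 + 1/8·41641/32768 + 1/8·4001/4096 + 1/8·217/512 + 1/2·17/64 + 1/8·1/8 = 388593/262144
m(7) = F(7) + f(1)·m(6) + f(2)·m(5) + f(3)·m(4) + f(4)·m(3) + f(5)·m(2) = 1 + 1/8·388593/262144 + 1/8·41641/32768 + 1/8·4001/4096 + 1/2·217/512 + 1/8·17/64 = 3588985/2097152
E[N_7] = m(7) = 3588985/2097152

3588985/2097152


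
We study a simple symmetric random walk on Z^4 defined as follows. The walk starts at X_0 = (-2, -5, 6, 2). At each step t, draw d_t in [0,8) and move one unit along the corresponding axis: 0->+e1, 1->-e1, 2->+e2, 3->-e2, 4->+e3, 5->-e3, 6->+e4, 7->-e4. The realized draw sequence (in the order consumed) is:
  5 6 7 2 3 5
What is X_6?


(-2, -5, 4, 2)

t=0: X=(-2, -5, 6, 2), d=5 → -e3, X_1=(-2, -5, 5, 2)
t=1: X=(-2, -5, 5, 2), d=6 → +e4, X_2=(-2, -5, 5, 3)
t=2: X=(-2, -5, 5, 3), d=7 → -e4, X_3=(-2, -5, 5, 2)
t=3: X=(-2, -5, 5, 2), d=2 → +e2, X_4=(-2, -4, 5, 2)
t=4: X=(-2, -4, 5, 2), d=3 → -e2, X_5=(-2, -5, 5, 2)
t=5: X=(-2, -5, 5, 2), d=5 → -e3, X_6=(-2, -5, 4, 2)


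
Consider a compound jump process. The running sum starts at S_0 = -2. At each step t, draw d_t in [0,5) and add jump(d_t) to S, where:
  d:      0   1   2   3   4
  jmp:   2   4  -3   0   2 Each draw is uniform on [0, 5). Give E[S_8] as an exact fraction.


Outcome values over d=0..4: [2, 4, -3, 0, 2]
Σy = 5, Σy² = 33, M = 5
μ = 5/5 = 1,  σ² = 33/5 − (1)² = 28/5
E[S_8] = -2 + 8·(1) = 6

6


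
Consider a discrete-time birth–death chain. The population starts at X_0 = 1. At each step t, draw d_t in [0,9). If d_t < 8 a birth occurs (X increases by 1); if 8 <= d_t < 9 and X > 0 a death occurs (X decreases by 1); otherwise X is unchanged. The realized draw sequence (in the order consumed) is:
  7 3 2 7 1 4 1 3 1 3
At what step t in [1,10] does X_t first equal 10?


9

t=0: X=1, d=7 → birth, X_1=2
t=1: X=2, d=3 → birth, X_2=3
t=2: X=3, d=2 → birth, X_3=4
t=3: X=4, d=7 → birth, X_4=5
t=4: X=5, d=1 → birth, X_5=6
t=5: X=6, d=4 → birth, X_6=7
t=6: X=7, d=1 → birth, X_7=8
t=7: X=8, d=3 → birth, X_8=9
t=8: X=9, d=1 → birth, X_9=10
t=9: X=10, d=3 → birth, X_10=11


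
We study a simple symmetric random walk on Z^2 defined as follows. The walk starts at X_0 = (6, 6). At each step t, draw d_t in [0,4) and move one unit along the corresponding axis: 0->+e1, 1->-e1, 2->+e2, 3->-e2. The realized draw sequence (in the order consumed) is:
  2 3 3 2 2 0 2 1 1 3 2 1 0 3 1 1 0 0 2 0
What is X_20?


(6, 8)

t=0: X=(6, 6), d=2 → +e2, X_1=(6, 7)
t=1: X=(6, 7), d=3 → -e2, X_2=(6, 6)
t=2: X=(6, 6), d=3 → -e2, X_3=(6, 5)
t=3: X=(6, 5), d=2 → +e2, X_4=(6, 6)
t=4: X=(6, 6), d=2 → +e2, X_5=(6, 7)
t=5: X=(6, 7), d=0 → +e1, X_6=(7, 7)
t=6: X=(7, 7), d=2 → +e2, X_7=(7, 8)
t=7: X=(7, 8), d=1 → -e1, X_8=(6, 8)
t=8: X=(6, 8), d=1 → -e1, X_9=(5, 8)
t=9: X=(5, 8), d=3 → -e2, X_10=(5, 7)
t=10: X=(5, 7), d=2 → +e2, X_11=(5, 8)
t=11: X=(5, 8), d=1 → -e1, X_12=(4, 8)
t=12: X=(4, 8), d=0 → +e1, X_13=(5, 8)
t=13: X=(5, 8), d=3 → -e2, X_14=(5, 7)
t=14: X=(5, 7), d=1 → -e1, X_15=(4, 7)
t=15: X=(4, 7), d=1 → -e1, X_16=(3, 7)
t=16: X=(3, 7), d=0 → +e1, X_17=(4, 7)
t=17: X=(4, 7), d=0 → +e1, X_18=(5, 7)
t=18: X=(5, 7), d=2 → +e2, X_19=(5, 8)
t=19: X=(5, 8), d=0 → +e1, X_20=(6, 8)


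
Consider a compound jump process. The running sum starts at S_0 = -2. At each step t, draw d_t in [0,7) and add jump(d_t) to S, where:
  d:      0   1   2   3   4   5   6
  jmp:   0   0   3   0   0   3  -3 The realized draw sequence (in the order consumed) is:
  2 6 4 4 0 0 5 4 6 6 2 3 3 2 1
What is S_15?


t=0: S=-2, d=2, jump=3, S_1=1
t=1: S=1, d=6, jump=-3, S_2=-2
t=2: S=-2, d=4, jump=0, S_3=-2
t=3: S=-2, d=4, jump=0, S_4=-2
t=4: S=-2, d=0, jump=0, S_5=-2
t=5: S=-2, d=0, jump=0, S_6=-2
t=6: S=-2, d=5, jump=3, S_7=1
t=7: S=1, d=4, jump=0, S_8=1
t=8: S=1, d=6, jump=-3, S_9=-2
t=9: S=-2, d=6, jump=-3, S_10=-5
t=10: S=-5, d=2, jump=3, S_11=-2
t=11: S=-2, d=3, jump=0, S_12=-2
t=12: S=-2, d=3, jump=0, S_13=-2
t=13: S=-2, d=2, jump=3, S_14=1
t=14: S=1, d=1, jump=0, S_15=1

1


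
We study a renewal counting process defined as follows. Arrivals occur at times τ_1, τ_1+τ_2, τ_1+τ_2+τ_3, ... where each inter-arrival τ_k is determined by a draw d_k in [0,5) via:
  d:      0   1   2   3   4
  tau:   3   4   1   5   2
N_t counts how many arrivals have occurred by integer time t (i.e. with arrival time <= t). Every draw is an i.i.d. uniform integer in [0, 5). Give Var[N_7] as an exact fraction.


4359160904/6103515625

Inter-arrival values over d=0..4: [3, 4, 1, 5, 2]
Each d has probability 1/5, so the pmf of τ is: f(1) = 1/5, f(2) = 1/5, f(3) = 1/5, f(4) = 1/5, f(5) = 1/5
Let p_n(j) = P(N_n = j), with p_0 = [1]. Condition on τ_1: p_n(0) = P(τ > n), and for j >= 1, p_n(j) = Σ_{k<=n} f(k)·p_{n−k}(j−1)
p_1 = [4/5, 1/5]  (j = 0..1)
p_2 = [3/5, 9/25, 1/25]  (j = 0..2)
p_3 = [2/5, 12/25, 14/125, 1/125]  (j = 0..3)
p_4 = [1/5, 14/25, 26/125, 19/625, 1/625]  (j = 0..4)
p_5 = [0, 3/5, 8/25, 9/125, 24/3125, 1/3125]  (j = 0..5)
p_6 = [0, 2/5, 11/25, 17/125, 69/3125, 29/15625, 1/15625]  (j = 0..6)
p_7 = [0, 6/25, 12/25, 28/125, 154/3125, 98/15625, 34/78125, 1/78125]  (j = 0..7)
E[N_7] = Σ j·p_7(j) = 164311/78125;  E[N_7²] = Σ j²·p_7(j) = 401373/78125
Var[N_7] = 401373/78125 − (164311/78125)² = 4359160904/6103515625


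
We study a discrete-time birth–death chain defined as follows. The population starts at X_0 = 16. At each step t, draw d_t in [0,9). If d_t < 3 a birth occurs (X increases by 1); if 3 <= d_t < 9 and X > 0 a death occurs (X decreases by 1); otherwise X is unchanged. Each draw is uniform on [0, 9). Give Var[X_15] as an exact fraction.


X can drop by at most 1 per step and X_0 = 16 > T = 15, so X_t >= 16 − t >= 1 > 0 for every t <= 15: the floor at 0 (the 'and X > 0' condition) never binds. Hence X_15 = X_0 + Σ_{t<15} Y_t with i.i.d. increments Y_t = y(d_t) ∈ {+1, −1, 0}.
Outcome values over d=0..8: [1, 1, 1, -1, -1, -1, -1, -1, -1]
Σy = -3, Σy² = 9, M = 9
μ = -3/9 = -1/3,  σ² = 9/9 − (-1/3)² = 8/9
Independent increments: Var[X_15] = 15·σ² = 15·(8/9) = 40/3

40/3


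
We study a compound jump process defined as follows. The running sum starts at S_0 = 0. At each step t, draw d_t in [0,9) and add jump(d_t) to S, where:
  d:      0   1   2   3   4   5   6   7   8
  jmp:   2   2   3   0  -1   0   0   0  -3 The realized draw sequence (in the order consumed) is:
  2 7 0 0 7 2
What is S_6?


10

t=0: S=0, d=2, jump=3, S_1=3
t=1: S=3, d=7, jump=0, S_2=3
t=2: S=3, d=0, jump=2, S_3=5
t=3: S=5, d=0, jump=2, S_4=7
t=4: S=7, d=7, jump=0, S_5=7
t=5: S=7, d=2, jump=3, S_6=10


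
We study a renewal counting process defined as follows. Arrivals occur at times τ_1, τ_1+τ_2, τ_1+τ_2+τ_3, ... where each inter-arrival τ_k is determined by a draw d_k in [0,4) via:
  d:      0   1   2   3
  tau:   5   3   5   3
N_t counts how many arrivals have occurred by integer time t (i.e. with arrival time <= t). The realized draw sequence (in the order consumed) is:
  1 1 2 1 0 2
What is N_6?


2

draw d_1=1: τ_1=3, arrival time A_1=3
draw d_2=1: τ_2=3, arrival time A_2=6
draw d_3=2: τ_3=5, arrival time A_3=11
draw d_4=1: τ_4=3, arrival time A_4=14
draw d_5=0: τ_5=5, arrival time A_5=19
draw d_6=2: τ_6=5, arrival time A_6=24
N_t over t=0..6: 0:0 1:0 2:0 3:1 4:1 5:1 6:2


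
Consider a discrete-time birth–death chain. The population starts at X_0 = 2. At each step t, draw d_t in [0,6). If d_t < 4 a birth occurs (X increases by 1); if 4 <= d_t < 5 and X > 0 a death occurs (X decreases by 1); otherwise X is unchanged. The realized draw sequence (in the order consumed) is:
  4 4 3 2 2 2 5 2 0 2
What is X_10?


t=0: X=2, d=4 → death, X_1=1
t=1: X=1, d=4 → death, X_2=0
t=2: X=0, d=3 → birth, X_3=1
t=3: X=1, d=2 → birth, X_4=2
t=4: X=2, d=2 → birth, X_5=3
t=5: X=3, d=2 → birth, X_6=4
t=6: X=4, d=5 → hold, X_7=4
t=7: X=4, d=2 → birth, X_8=5
t=8: X=5, d=0 → birth, X_9=6
t=9: X=6, d=2 → birth, X_10=7

7


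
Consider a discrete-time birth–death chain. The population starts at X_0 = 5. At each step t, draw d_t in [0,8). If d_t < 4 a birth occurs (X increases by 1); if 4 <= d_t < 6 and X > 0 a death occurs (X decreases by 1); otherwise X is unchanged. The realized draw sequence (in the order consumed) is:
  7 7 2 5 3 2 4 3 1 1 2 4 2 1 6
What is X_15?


11

t=0: X=5, d=7 → hold, X_1=5
t=1: X=5, d=7 → hold, X_2=5
t=2: X=5, d=2 → birth, X_3=6
t=3: X=6, d=5 → death, X_4=5
t=4: X=5, d=3 → birth, X_5=6
t=5: X=6, d=2 → birth, X_6=7
t=6: X=7, d=4 → death, X_7=6
t=7: X=6, d=3 → birth, X_8=7
t=8: X=7, d=1 → birth, X_9=8
t=9: X=8, d=1 → birth, X_10=9
t=10: X=9, d=2 → birth, X_11=10
t=11: X=10, d=4 → death, X_12=9
t=12: X=9, d=2 → birth, X_13=10
t=13: X=10, d=1 → birth, X_14=11
t=14: X=11, d=6 → hold, X_15=11


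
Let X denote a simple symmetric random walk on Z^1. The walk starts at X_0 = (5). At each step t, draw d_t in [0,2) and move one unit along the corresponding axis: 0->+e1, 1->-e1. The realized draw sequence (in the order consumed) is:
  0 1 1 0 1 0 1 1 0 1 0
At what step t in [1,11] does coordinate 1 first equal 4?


3

t=0: X=(5), d=0 → +e1, X_1=(6)
t=1: X=(6), d=1 → -e1, X_2=(5)
t=2: X=(5), d=1 → -e1, X_3=(4)
t=3: X=(4), d=0 → +e1, X_4=(5)
t=4: X=(5), d=1 → -e1, X_5=(4)
t=5: X=(4), d=0 → +e1, X_6=(5)
t=6: X=(5), d=1 → -e1, X_7=(4)
t=7: X=(4), d=1 → -e1, X_8=(3)
t=8: X=(3), d=0 → +e1, X_9=(4)
t=9: X=(4), d=1 → -e1, X_10=(3)
t=10: X=(3), d=0 → +e1, X_11=(4)


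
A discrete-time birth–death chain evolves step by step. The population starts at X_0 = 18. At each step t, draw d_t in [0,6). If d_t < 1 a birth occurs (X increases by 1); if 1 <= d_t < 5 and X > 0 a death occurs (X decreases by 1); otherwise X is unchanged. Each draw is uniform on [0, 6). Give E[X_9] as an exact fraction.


27/2

X can drop by at most 1 per step and X_0 = 18 > T = 9, so X_t >= 18 − t >= 9 > 0 for every t <= 9: the floor at 0 (the 'and X > 0' condition) never binds. Hence X_9 = X_0 + Σ_{t<9} Y_t with i.i.d. increments Y_t = y(d_t) ∈ {+1, −1, 0}.
Outcome values over d=0..5: [1, -1, -1, -1, -1, 0]
Σy = -3, Σy² = 5, M = 6
μ = -3/6 = -1/2,  σ² = 5/6 − (-1/2)² = 7/12
E[X_9] = 18 + 9·(-1/2) = 27/2


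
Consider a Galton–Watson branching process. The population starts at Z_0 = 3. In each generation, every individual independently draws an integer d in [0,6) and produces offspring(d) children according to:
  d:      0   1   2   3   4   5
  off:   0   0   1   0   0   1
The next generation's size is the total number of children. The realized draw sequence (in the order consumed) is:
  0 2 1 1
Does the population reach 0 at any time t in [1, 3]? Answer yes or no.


yes

gen 0: Z_0=3, draws=[0, 2, 1], offspring=[0, 1, 0], Z_1=1
gen 1: Z_1=1, draws=[1], offspring=[0], Z_2=0
gen 2: Z_2=0, draws=[], offspring=[], Z_3=0


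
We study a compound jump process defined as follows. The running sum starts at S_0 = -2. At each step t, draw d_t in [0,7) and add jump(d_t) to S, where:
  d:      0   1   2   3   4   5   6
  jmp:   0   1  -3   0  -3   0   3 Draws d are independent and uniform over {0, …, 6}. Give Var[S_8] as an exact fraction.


1536/49

Outcome values over d=0..6: [0, 1, -3, 0, -3, 0, 3]
Σy = -2, Σy² = 28, M = 7
μ = -2/7 = -2/7,  σ² = 28/7 − (-2/7)² = 192/49
Independent increments: Var[S_8] = 8·σ² = 8·(192/49) = 1536/49


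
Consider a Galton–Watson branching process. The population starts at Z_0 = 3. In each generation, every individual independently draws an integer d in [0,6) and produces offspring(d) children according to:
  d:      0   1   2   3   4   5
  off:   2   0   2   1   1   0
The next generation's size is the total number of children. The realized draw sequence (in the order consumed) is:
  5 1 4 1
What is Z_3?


gen 0: Z_0=3, draws=[5, 1, 4], offspring=[0, 0, 1], Z_1=1
gen 1: Z_1=1, draws=[1], offspring=[0], Z_2=0
gen 2: Z_2=0, draws=[], offspring=[], Z_3=0

0


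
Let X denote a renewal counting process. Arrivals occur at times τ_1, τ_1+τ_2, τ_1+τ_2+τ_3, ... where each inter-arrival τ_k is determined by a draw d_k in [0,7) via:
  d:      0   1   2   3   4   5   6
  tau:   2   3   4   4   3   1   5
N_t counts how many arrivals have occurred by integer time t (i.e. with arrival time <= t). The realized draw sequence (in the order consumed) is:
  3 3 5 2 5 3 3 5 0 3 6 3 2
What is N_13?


4

draw d_1=3: τ_1=4, arrival time A_1=4
draw d_2=3: τ_2=4, arrival time A_2=8
draw d_3=5: τ_3=1, arrival time A_3=9
draw d_4=2: τ_4=4, arrival time A_4=13
draw d_5=5: τ_5=1, arrival time A_5=14
draw d_6=3: τ_6=4, arrival time A_6=18
draw d_7=3: τ_7=4, arrival time A_7=22
draw d_8=5: τ_8=1, arrival time A_8=23
draw d_9=0: τ_9=2, arrival time A_9=25
draw d_10=3: τ_10=4, arrival time A_10=29
draw d_11=6: τ_11=5, arrival time A_11=34
draw d_12=3: τ_12=4, arrival time A_12=38
draw d_13=2: τ_13=4, arrival time A_13=42
N_t over t=0..13: 0:0 1:0 2:0 3:0 4:1 5:1 6:1 7:1 8:2 9:3 10:3 11:3 12:3 13:4


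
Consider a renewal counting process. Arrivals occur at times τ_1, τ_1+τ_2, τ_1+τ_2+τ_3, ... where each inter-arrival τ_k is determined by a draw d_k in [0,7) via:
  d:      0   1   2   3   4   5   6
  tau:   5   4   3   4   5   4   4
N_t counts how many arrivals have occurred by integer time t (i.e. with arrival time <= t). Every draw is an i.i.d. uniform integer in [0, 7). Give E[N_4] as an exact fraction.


Inter-arrival values over d=0..6: [5, 4, 3, 4, 5, 4, 4]
Each d has probability 1/7, so the pmf of τ is: f(3) = 1/7, f(4) = 4/7, f(5) = 2/7
Renewal equation for m(n) = E[N_n]: condition on τ_1 = k (if k <= n, one arrival plus a fresh copy on the remaining n−k steps): m(n) = F(n) + Σ_{k<=n} f(k)·m(n−k), where F(n) = P(τ <= n) and m(0) = 0
m(1) = F(1) = 0
m(2) = F(2) = 0
m(3) = F(3) = 1/7
m(4) = F(4) = 5/7
E[N_4] = m(4) = 5/7

5/7


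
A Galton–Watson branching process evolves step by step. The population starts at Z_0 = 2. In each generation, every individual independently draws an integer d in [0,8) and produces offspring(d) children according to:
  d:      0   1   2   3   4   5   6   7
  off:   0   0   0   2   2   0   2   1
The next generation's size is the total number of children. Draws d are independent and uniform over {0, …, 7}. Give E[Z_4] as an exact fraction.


Outcome values over d=0..7: [0, 0, 0, 2, 2, 0, 2, 1]
Σy = 7, Σy² = 13, M = 8
μ = 7/8 = 7/8,  σ² = 13/8 − (7/8)² = 55/64
E[Z_0] = 2
E[Z_1] = 7/8·E[Z_0] = 7/4
E[Z_2] = 7/8·E[Z_1] = 49/32
E[Z_3] = 7/8·E[Z_2] = 343/256
E[Z_4] = 7/8·E[Z_3] = 2401/2048

2401/2048


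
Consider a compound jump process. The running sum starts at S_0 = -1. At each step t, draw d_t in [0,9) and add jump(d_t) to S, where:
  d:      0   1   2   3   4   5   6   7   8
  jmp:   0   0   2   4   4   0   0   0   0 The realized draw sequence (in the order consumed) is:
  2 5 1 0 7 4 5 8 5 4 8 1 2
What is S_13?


11

t=0: S=-1, d=2, jump=2, S_1=1
t=1: S=1, d=5, jump=0, S_2=1
t=2: S=1, d=1, jump=0, S_3=1
t=3: S=1, d=0, jump=0, S_4=1
t=4: S=1, d=7, jump=0, S_5=1
t=5: S=1, d=4, jump=4, S_6=5
t=6: S=5, d=5, jump=0, S_7=5
t=7: S=5, d=8, jump=0, S_8=5
t=8: S=5, d=5, jump=0, S_9=5
t=9: S=5, d=4, jump=4, S_10=9
t=10: S=9, d=8, jump=0, S_11=9
t=11: S=9, d=1, jump=0, S_12=9
t=12: S=9, d=2, jump=2, S_13=11


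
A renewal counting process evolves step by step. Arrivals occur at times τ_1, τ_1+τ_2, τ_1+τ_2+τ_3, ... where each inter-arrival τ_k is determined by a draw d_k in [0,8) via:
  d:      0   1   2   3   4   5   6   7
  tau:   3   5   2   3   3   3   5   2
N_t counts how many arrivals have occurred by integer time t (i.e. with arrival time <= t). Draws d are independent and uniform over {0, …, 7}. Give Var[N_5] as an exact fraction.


Inter-arrival values over d=0..7: [3, 5, 2, 3, 3, 3, 5, 2]
Each d has probability 1/8, so the pmf of τ is: f(2) = 1/4, f(3) = 1/2, f(5) = 1/4
Let p_n(j) = P(N_n = j), with p_0 = [1]. Condition on τ_1: p_n(0) = P(τ > n), and for j >= 1, p_n(j) = Σ_{k<=n} f(k)·p_{n−k}(j−1)
p_1 = [1]  (j = 0)
p_2 = [3/4, 1/4]  (j = 0..1)
p_3 = [1/4, 3/4]  (j = 0..1)
p_4 = [1/4, 11/16, 1/16]  (j = 0..2)
p_5 = [0, 11/16, 5/16]  (j = 0..2)
E[N_5] = Σ j·p_5(j) = 21/16;  E[N_5²] = Σ j²·p_5(j) = 31/16
Var[N_5] = 31/16 − (21/16)² = 55/256

55/256


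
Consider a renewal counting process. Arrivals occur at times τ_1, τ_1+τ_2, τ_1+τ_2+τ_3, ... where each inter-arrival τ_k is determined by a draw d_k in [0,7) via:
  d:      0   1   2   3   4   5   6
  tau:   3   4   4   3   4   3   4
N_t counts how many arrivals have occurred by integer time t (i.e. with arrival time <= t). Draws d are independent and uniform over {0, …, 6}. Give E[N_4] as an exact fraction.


1

Inter-arrival values over d=0..6: [3, 4, 4, 3, 4, 3, 4]
Each d has probability 1/7, so the pmf of τ is: f(3) = 3/7, f(4) = 4/7
Renewal equation for m(n) = E[N_n]: condition on τ_1 = k (if k <= n, one arrival plus a fresh copy on the remaining n−k steps): m(n) = F(n) + Σ_{k<=n} f(k)·m(n−k), where F(n) = P(τ <= n) and m(0) = 0
m(1) = F(1) = 0
m(2) = F(2) = 0
m(3) = F(3) = 3/7
m(4) = F(4) = 1
E[N_4] = m(4) = 1


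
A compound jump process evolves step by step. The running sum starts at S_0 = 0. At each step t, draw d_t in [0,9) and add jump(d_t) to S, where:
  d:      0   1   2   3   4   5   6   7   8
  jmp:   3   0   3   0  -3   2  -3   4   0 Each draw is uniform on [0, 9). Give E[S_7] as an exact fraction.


Outcome values over d=0..8: [3, 0, 3, 0, -3, 2, -3, 4, 0]
Σy = 6, Σy² = 56, M = 9
μ = 6/9 = 2/3,  σ² = 56/9 − (2/3)² = 52/9
E[S_7] = 0 + 7·(2/3) = 14/3

14/3


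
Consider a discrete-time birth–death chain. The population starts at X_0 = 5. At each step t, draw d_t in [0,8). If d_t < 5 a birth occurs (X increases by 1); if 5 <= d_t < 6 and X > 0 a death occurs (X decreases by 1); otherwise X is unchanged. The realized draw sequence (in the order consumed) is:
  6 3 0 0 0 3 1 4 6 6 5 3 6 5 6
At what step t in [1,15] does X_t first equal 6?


2

t=0: X=5, d=6 → hold, X_1=5
t=1: X=5, d=3 → birth, X_2=6
t=2: X=6, d=0 → birth, X_3=7
t=3: X=7, d=0 → birth, X_4=8
t=4: X=8, d=0 → birth, X_5=9
t=5: X=9, d=3 → birth, X_6=10
t=6: X=10, d=1 → birth, X_7=11
t=7: X=11, d=4 → birth, X_8=12
t=8: X=12, d=6 → hold, X_9=12
t=9: X=12, d=6 → hold, X_10=12
t=10: X=12, d=5 → death, X_11=11
t=11: X=11, d=3 → birth, X_12=12
t=12: X=12, d=6 → hold, X_13=12
t=13: X=12, d=5 → death, X_14=11
t=14: X=11, d=6 → hold, X_15=11


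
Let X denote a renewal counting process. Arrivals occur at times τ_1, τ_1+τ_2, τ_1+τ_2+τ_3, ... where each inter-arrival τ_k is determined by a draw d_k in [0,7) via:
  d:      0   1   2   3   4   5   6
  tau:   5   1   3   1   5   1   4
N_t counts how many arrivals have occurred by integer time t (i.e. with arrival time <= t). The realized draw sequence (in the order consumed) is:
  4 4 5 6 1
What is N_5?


draw d_1=4: τ_1=5, arrival time A_1=5
draw d_2=4: τ_2=5, arrival time A_2=10
draw d_3=5: τ_3=1, arrival time A_3=11
draw d_4=6: τ_4=4, arrival time A_4=15
draw d_5=1: τ_5=1, arrival time A_5=16
N_t over t=0..5: 0:0 1:0 2:0 3:0 4:0 5:1

1


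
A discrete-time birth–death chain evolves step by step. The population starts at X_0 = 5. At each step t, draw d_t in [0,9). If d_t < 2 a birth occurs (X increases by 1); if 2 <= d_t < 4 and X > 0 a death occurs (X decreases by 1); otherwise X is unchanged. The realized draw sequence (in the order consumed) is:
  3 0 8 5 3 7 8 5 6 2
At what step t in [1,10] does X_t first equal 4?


1

t=0: X=5, d=3 → death, X_1=4
t=1: X=4, d=0 → birth, X_2=5
t=2: X=5, d=8 → hold, X_3=5
t=3: X=5, d=5 → hold, X_4=5
t=4: X=5, d=3 → death, X_5=4
t=5: X=4, d=7 → hold, X_6=4
t=6: X=4, d=8 → hold, X_7=4
t=7: X=4, d=5 → hold, X_8=4
t=8: X=4, d=6 → hold, X_9=4
t=9: X=4, d=2 → death, X_10=3


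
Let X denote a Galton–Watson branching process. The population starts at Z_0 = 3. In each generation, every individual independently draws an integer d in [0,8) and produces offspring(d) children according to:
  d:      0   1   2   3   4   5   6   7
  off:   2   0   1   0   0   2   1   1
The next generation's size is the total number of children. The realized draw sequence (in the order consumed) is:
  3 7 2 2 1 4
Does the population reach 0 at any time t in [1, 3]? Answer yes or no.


yes

gen 0: Z_0=3, draws=[3, 7, 2], offspring=[0, 1, 1], Z_1=2
gen 1: Z_1=2, draws=[2, 1], offspring=[1, 0], Z_2=1
gen 2: Z_2=1, draws=[4], offspring=[0], Z_3=0


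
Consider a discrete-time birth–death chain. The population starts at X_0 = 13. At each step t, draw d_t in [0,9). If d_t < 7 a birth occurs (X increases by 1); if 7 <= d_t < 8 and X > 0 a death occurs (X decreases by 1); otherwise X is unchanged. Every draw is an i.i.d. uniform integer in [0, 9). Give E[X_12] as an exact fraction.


21

X can drop by at most 1 per step and X_0 = 13 > T = 12, so X_t >= 13 − t >= 1 > 0 for every t <= 12: the floor at 0 (the 'and X > 0' condition) never binds. Hence X_12 = X_0 + Σ_{t<12} Y_t with i.i.d. increments Y_t = y(d_t) ∈ {+1, −1, 0}.
Outcome values over d=0..8: [1, 1, 1, 1, 1, 1, 1, -1, 0]
Σy = 6, Σy² = 8, M = 9
μ = 6/9 = 2/3,  σ² = 8/9 − (2/3)² = 4/9
E[X_12] = 13 + 12·(2/3) = 21


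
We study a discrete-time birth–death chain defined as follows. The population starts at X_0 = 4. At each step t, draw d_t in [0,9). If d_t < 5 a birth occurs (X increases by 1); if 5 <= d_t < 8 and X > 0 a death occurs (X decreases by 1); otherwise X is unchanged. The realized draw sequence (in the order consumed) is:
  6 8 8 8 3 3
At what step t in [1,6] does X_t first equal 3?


t=0: X=4, d=6 → death, X_1=3
t=1: X=3, d=8 → hold, X_2=3
t=2: X=3, d=8 → hold, X_3=3
t=3: X=3, d=8 → hold, X_4=3
t=4: X=3, d=3 → birth, X_5=4
t=5: X=4, d=3 → birth, X_6=5

1


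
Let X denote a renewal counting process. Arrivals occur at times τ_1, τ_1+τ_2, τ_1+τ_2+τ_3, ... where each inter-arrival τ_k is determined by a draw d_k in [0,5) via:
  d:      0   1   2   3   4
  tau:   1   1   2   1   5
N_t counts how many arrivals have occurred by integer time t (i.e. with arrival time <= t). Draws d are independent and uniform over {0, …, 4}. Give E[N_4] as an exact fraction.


1251/625

Inter-arrival values over d=0..4: [1, 1, 2, 1, 5]
Each d has probability 1/5, so the pmf of τ is: f(1) = 3/5, f(2) = 1/5, f(5) = 1/5
Renewal equation for m(n) = E[N_n]: condition on τ_1 = k (if k <= n, one arrival plus a fresh copy on the remaining n−k steps): m(n) = F(n) + Σ_{k<=n} f(k)·m(n−k), where F(n) = P(τ <= n) and m(0) = 0
m(1) = F(1) = 3/5
m(2) = F(2) + f(1)·m(1) = 4/5 + 3/5·3/5 = 29/25
m(3) = F(3) + f(1)·m(2) + f(2)·m(1) = 4/5 + 3/5·29/25 + 1/5·3/5 = 202/125
m(4) = F(4) + f(1)·m(3) + f(2)·m(2) = 4/5 + 3/5·202/125 + 1/5·29/25 = 1251/625
E[N_4] = m(4) = 1251/625


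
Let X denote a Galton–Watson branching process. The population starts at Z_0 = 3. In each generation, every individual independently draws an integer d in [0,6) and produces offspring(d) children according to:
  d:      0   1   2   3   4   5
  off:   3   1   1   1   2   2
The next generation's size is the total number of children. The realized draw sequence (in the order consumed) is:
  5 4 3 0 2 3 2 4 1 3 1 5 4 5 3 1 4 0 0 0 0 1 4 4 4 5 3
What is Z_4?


24

gen 0: Z_0=3, draws=[5, 4, 3], offspring=[2, 2, 1], Z_1=5
gen 1: Z_1=5, draws=[0, 2, 3, 2, 4], offspring=[3, 1, 1, 1, 2], Z_2=8
gen 2: Z_2=8, draws=[1, 3, 1, 5, 4, 5, 3, 1], offspring=[1, 1, 1, 2, 2, 2, 1, 1], Z_3=11
gen 3: Z_3=11, draws=[4, 0, 0, 0, 0, 1, 4, 4, 4, 5, 3], offspring=[2, 3, 3, 3, 3, 1, 2, 2, 2, 2, 1], Z_4=24


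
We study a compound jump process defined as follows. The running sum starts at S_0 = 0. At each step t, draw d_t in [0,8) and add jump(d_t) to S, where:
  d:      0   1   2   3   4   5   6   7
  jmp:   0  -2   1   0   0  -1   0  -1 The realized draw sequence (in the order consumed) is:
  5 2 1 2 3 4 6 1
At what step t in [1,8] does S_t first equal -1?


t=0: S=0, d=5, jump=-1, S_1=-1
t=1: S=-1, d=2, jump=1, S_2=0
t=2: S=0, d=1, jump=-2, S_3=-2
t=3: S=-2, d=2, jump=1, S_4=-1
t=4: S=-1, d=3, jump=0, S_5=-1
t=5: S=-1, d=4, jump=0, S_6=-1
t=6: S=-1, d=6, jump=0, S_7=-1
t=7: S=-1, d=1, jump=-2, S_8=-3

1


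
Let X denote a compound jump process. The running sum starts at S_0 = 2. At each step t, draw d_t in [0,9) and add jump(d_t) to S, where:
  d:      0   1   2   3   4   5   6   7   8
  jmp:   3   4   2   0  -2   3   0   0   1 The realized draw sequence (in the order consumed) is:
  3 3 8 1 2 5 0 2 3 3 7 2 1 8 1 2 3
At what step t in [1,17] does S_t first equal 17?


t=0: S=2, d=3, jump=0, S_1=2
t=1: S=2, d=3, jump=0, S_2=2
t=2: S=2, d=8, jump=1, S_3=3
t=3: S=3, d=1, jump=4, S_4=7
t=4: S=7, d=2, jump=2, S_5=9
t=5: S=9, d=5, jump=3, S_6=12
t=6: S=12, d=0, jump=3, S_7=15
t=7: S=15, d=2, jump=2, S_8=17
t=8: S=17, d=3, jump=0, S_9=17
t=9: S=17, d=3, jump=0, S_10=17
t=10: S=17, d=7, jump=0, S_11=17
t=11: S=17, d=2, jump=2, S_12=19
t=12: S=19, d=1, jump=4, S_13=23
t=13: S=23, d=8, jump=1, S_14=24
t=14: S=24, d=1, jump=4, S_15=28
t=15: S=28, d=2, jump=2, S_16=30
t=16: S=30, d=3, jump=0, S_17=30

8
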